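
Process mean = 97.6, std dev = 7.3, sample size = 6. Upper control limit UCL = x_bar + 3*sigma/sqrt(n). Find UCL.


UCL = 97.6 + 3 * 7.3 / sqrt(6)

106.54


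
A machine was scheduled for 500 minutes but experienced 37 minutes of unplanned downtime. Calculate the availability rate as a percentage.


Formula: Availability = (Planned Time - Downtime) / Planned Time * 100
Uptime = 500 - 37 = 463 min
Availability = 463 / 500 * 100 = 92.6%

92.6%


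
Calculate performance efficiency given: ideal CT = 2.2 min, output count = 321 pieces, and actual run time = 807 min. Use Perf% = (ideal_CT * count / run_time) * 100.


Formula: Performance = (Ideal CT * Total Count) / Run Time * 100
Ideal output time = 2.2 * 321 = 706.2 min
Performance = 706.2 / 807 * 100 = 87.5%

87.5%


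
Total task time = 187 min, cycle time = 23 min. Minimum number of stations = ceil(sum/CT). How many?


Formula: N_min = ceil(Sum of Task Times / Cycle Time)
N_min = ceil(187 min / 23 min) = ceil(8.1304)
N_min = 9 stations

9


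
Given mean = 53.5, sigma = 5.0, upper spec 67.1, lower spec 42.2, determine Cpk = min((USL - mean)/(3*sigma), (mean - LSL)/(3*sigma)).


Cpu = (67.1 - 53.5) / (3 * 5.0) = 0.91
Cpl = (53.5 - 42.2) / (3 * 5.0) = 0.75
Cpk = min(0.91, 0.75) = 0.75

0.75


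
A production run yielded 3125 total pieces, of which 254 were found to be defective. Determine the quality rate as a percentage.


Formula: Quality Rate = Good Pieces / Total Pieces * 100
Good pieces = 3125 - 254 = 2871
QR = 2871 / 3125 * 100 = 91.9%

91.9%


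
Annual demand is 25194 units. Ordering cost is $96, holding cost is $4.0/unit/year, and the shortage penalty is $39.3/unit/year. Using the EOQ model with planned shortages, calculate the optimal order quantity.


Formula: EOQ* = sqrt(2DS/H) * sqrt((H+P)/P)
Base EOQ = sqrt(2*25194*96/4.0) = 1099.69 units
Correction = sqrt((4.0+39.3)/39.3) = 1.04966
EOQ* = 1099.69 * 1.04966 = 1154.3 units

1154.3 units


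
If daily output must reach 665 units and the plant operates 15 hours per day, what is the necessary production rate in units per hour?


Formula: Production Rate = Daily Demand / Available Hours
Rate = 665 units/day / 15 hours/day
Rate = 44.3 units/hour

44.3 units/hour


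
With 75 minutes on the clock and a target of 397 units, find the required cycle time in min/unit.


Formula: CT = Available Time / Number of Units
CT = 75 min / 397 units
CT = 0.19 min/unit

0.19 min/unit


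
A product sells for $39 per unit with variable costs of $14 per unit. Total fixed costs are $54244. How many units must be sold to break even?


Formula: BEQ = Fixed Costs / (Price - Variable Cost)
Contribution margin = $39 - $14 = $25/unit
BEQ = ceil($54244 / $25/unit) = ceil(2169.76) = 2170 units

2170 units


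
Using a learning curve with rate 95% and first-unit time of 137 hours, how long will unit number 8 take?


Formula: T_n = T_1 * (learning_rate)^(log2(n)) where learning_rate = rate/100
Doublings = log2(8) = 3
T_n = 137 * 0.95^3
T_n = 137 * 0.8574 = 117.5 hours

117.5 hours


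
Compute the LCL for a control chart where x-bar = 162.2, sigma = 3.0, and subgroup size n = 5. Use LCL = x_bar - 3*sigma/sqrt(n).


LCL = 162.2 - 3 * 3.0 / sqrt(5)

158.18


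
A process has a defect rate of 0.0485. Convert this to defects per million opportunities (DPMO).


DPMO = defect_rate * 1000000 = 0.0485 * 1000000

48500


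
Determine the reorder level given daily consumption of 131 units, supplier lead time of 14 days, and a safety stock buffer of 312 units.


Formula: ROP = (Daily Demand * Lead Time) + Safety Stock
Demand during lead time = 131 * 14 = 1834 units
ROP = 1834 + 312 = 2146 units

2146 units


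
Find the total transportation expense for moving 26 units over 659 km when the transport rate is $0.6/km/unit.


TC = dist * cost * units = 659 * 0.6 * 26 = $10280.40

$10280.40


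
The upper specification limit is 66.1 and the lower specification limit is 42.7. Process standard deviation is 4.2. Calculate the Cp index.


Cp = (66.1 - 42.7) / (6 * 4.2)

0.93


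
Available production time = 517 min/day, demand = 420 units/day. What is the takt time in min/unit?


Formula: Takt Time = Available Production Time / Customer Demand
Takt = 517 min/day / 420 units/day
Takt = 1.23 min/unit

1.23 min/unit


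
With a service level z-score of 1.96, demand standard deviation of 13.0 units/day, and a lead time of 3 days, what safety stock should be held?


Formula: SS = z * sigma_d * sqrt(LT)
sqrt(LT) = sqrt(3) = 1.7321
SS = 1.96 * 13.0 * 1.7321
SS = 44.1 units

44.1 units


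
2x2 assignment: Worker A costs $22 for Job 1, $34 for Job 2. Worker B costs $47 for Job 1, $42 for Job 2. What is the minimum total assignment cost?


Option 1: A->1 + B->2 = $22 + $42 = $64
Option 2: A->2 + B->1 = $34 + $47 = $81
Min cost = min($64, $81) = $64

$64


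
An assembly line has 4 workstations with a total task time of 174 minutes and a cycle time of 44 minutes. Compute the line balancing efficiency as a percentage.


Formula: Efficiency = Sum of Task Times / (N_stations * CT) * 100
Total station capacity = 4 stations * 44 min = 176 min
Efficiency = 174 / 176 * 100 = 98.9%

98.9%


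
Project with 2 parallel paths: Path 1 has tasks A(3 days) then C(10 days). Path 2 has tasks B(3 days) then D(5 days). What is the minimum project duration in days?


Path 1 = 3 + 10 = 13 days
Path 2 = 3 + 5 = 8 days
Duration = max(13, 8) = 13 days

13 days


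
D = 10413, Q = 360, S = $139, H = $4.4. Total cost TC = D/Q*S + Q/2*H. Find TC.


TC = 10413/360 * 139 + 360/2 * 4.4

$4812.58


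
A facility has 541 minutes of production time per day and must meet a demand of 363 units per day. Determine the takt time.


Formula: Takt Time = Available Production Time / Customer Demand
Takt = 541 min/day / 363 units/day
Takt = 1.49 min/unit

1.49 min/unit


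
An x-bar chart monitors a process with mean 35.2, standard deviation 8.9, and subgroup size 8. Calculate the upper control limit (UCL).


UCL = 35.2 + 3 * 8.9 / sqrt(8)

44.64


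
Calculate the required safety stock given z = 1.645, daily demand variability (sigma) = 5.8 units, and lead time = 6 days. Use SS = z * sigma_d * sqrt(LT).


Formula: SS = z * sigma_d * sqrt(LT)
sqrt(LT) = sqrt(6) = 2.4495
SS = 1.645 * 5.8 * 2.4495
SS = 23.4 units

23.4 units


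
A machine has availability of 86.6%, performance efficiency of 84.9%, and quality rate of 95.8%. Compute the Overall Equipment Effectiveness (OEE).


Formula: OEE = Availability * Performance * Quality / 10000
A * P = 86.6% * 84.9% / 100 = 73.52%
OEE = 73.52% * 95.8% / 100 = 70.4%

70.4%


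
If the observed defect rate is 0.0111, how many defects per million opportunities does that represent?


DPMO = defect_rate * 1000000 = 0.0111 * 1000000

11100


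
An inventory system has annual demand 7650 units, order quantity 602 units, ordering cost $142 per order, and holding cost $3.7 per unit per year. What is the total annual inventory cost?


TC = 7650/602 * 142 + 602/2 * 3.7

$2918.19


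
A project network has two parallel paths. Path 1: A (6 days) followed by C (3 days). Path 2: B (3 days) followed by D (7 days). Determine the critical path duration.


Path 1 = 6 + 3 = 9 days
Path 2 = 3 + 7 = 10 days
Duration = max(9, 10) = 10 days

10 days


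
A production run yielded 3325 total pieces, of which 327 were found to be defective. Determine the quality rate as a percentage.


Formula: Quality Rate = Good Pieces / Total Pieces * 100
Good pieces = 3325 - 327 = 2998
QR = 2998 / 3325 * 100 = 90.2%

90.2%


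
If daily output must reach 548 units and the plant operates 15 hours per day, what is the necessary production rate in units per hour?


Formula: Production Rate = Daily Demand / Available Hours
Rate = 548 units/day / 15 hours/day
Rate = 36.5 units/hour

36.5 units/hour


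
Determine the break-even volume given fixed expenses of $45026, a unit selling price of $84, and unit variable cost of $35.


Formula: BEQ = Fixed Costs / (Price - Variable Cost)
Contribution margin = $84 - $35 = $49/unit
BEQ = ceil($45026 / $49/unit) = ceil(918.9) = 919 units

919 units


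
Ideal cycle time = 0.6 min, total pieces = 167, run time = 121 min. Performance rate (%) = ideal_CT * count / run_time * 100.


Formula: Performance = (Ideal CT * Total Count) / Run Time * 100
Ideal output time = 0.6 * 167 = 100.2 min
Performance = 100.2 / 121 * 100 = 82.8%

82.8%


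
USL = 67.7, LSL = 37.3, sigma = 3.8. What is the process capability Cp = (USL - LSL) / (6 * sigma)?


Cp = (67.7 - 37.3) / (6 * 3.8)

1.33


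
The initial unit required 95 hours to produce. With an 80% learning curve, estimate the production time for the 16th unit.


Formula: T_n = T_1 * (learning_rate)^(log2(n)) where learning_rate = rate/100
Doublings = log2(16) = 4
T_n = 95 * 0.8^4
T_n = 95 * 0.4096 = 38.9 hours

38.9 hours


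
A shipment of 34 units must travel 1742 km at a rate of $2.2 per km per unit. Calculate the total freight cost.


TC = dist * cost * units = 1742 * 2.2 * 34 = $130301.60

$130301.60


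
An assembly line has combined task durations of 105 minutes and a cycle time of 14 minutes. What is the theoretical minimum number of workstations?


Formula: N_min = ceil(Sum of Task Times / Cycle Time)
N_min = ceil(105 min / 14 min) = ceil(7.5)
N_min = 8 stations

8


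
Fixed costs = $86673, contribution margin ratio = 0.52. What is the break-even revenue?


Formula: BER = Fixed Costs / Contribution Margin Ratio
BER = $86673 / 0.52
BER = $166678.85 (to the nearest cent)

$166678.85


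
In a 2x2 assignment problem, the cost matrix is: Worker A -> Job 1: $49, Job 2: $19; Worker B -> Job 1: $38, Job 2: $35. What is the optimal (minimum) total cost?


Option 1: A->1 + B->2 = $49 + $35 = $84
Option 2: A->2 + B->1 = $19 + $38 = $57
Min cost = min($84, $57) = $57

$57


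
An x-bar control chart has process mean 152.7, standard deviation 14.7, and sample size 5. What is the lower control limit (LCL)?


LCL = 152.7 - 3 * 14.7 / sqrt(5)

132.98


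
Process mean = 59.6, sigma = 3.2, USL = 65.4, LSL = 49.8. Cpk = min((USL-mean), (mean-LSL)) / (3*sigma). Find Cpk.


Cpu = (65.4 - 59.6) / (3 * 3.2) = 0.6
Cpl = (59.6 - 49.8) / (3 * 3.2) = 1.02
Cpk = min(0.6, 1.02) = 0.6

0.6


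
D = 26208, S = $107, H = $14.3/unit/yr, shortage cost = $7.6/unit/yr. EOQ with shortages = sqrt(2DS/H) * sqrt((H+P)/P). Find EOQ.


Formula: EOQ* = sqrt(2DS/H) * sqrt((H+P)/P)
Base EOQ = sqrt(2*26208*107/14.3) = 626.26 units
Correction = sqrt((14.3+7.6)/7.6) = 1.69752
EOQ* = 626.26 * 1.69752 = 1063.1 units

1063.1 units


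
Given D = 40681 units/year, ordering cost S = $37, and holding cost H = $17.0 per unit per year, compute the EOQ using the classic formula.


Formula: EOQ = sqrt(2 * D * S / H)
Numerator: 2 * 40681 * 37 = 3010394
2DS/H = 3010394 / 17.0 = 177082.0
EOQ = sqrt(177082.0) = 420.8 units

420.8 units


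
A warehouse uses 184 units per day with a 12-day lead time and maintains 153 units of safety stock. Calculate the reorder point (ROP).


Formula: ROP = (Daily Demand * Lead Time) + Safety Stock
Demand during lead time = 184 * 12 = 2208 units
ROP = 2208 + 153 = 2361 units

2361 units


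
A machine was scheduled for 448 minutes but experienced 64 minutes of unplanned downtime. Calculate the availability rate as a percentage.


Formula: Availability = (Planned Time - Downtime) / Planned Time * 100
Uptime = 448 - 64 = 384 min
Availability = 384 / 448 * 100 = 85.7%

85.7%


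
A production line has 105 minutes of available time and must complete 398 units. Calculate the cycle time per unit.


Formula: CT = Available Time / Number of Units
CT = 105 min / 398 units
CT = 0.26 min/unit

0.26 min/unit


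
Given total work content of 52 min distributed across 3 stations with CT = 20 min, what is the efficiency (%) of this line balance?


Formula: Efficiency = Sum of Task Times / (N_stations * CT) * 100
Total station capacity = 3 stations * 20 min = 60 min
Efficiency = 52 / 60 * 100 = 86.7%

86.7%


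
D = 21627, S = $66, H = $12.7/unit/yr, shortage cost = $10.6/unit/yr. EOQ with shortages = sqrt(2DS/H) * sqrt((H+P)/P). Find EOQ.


Formula: EOQ* = sqrt(2DS/H) * sqrt((H+P)/P)
Base EOQ = sqrt(2*21627*66/12.7) = 474.11 units
Correction = sqrt((12.7+10.6)/10.6) = 1.4826
EOQ* = 474.11 * 1.4826 = 702.9 units

702.9 units


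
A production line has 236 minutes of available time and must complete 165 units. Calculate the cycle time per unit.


Formula: CT = Available Time / Number of Units
CT = 236 min / 165 units
CT = 1.43 min/unit

1.43 min/unit


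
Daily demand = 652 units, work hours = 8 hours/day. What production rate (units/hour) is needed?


Formula: Production Rate = Daily Demand / Available Hours
Rate = 652 units/day / 8 hours/day
Rate = 81.5 units/hour

81.5 units/hour


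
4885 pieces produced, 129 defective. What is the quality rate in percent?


Formula: Quality Rate = Good Pieces / Total Pieces * 100
Good pieces = 4885 - 129 = 4756
QR = 4756 / 4885 * 100 = 97.4%

97.4%


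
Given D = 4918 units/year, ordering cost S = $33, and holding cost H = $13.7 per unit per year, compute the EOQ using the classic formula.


Formula: EOQ = sqrt(2 * D * S / H)
Numerator: 2 * 4918 * 33 = 324588
2DS/H = 324588 / 13.7 = 23692.6
EOQ = sqrt(23692.6) = 153.9 units

153.9 units


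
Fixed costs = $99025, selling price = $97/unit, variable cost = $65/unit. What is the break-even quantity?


Formula: BEQ = Fixed Costs / (Price - Variable Cost)
Contribution margin = $97 - $65 = $32/unit
BEQ = ceil($99025 / $32/unit) = ceil(3094.53) = 3095 units

3095 units


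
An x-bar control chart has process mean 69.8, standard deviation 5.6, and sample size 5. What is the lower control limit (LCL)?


LCL = 69.8 - 3 * 5.6 / sqrt(5)

62.29


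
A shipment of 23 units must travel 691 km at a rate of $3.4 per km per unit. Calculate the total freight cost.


TC = dist * cost * units = 691 * 3.4 * 23 = $54036.20

$54036.20


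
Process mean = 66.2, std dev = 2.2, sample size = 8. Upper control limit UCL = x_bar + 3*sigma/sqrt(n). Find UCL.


UCL = 66.2 + 3 * 2.2 / sqrt(8)

68.53


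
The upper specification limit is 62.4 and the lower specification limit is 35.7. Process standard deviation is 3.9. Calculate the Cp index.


Cp = (62.4 - 35.7) / (6 * 3.9)

1.14


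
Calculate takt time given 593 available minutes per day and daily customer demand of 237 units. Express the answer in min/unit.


Formula: Takt Time = Available Production Time / Customer Demand
Takt = 593 min/day / 237 units/day
Takt = 2.5 min/unit

2.5 min/unit


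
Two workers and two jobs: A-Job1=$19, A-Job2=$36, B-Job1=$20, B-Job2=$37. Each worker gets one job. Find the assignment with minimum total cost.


Option 1: A->1 + B->2 = $19 + $37 = $56
Option 2: A->2 + B->1 = $36 + $20 = $56
Min cost = min($56, $56) = $56

$56


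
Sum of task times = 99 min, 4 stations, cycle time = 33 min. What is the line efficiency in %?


Formula: Efficiency = Sum of Task Times / (N_stations * CT) * 100
Total station capacity = 4 stations * 33 min = 132 min
Efficiency = 99 / 132 * 100 = 75.0%

75.0%


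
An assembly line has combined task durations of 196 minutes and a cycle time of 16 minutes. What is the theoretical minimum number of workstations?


Formula: N_min = ceil(Sum of Task Times / Cycle Time)
N_min = ceil(196 min / 16 min) = ceil(12.25)
N_min = 13 stations

13


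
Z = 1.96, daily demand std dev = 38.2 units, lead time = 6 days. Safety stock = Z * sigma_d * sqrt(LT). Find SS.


Formula: SS = z * sigma_d * sqrt(LT)
sqrt(LT) = sqrt(6) = 2.4495
SS = 1.96 * 38.2 * 2.4495
SS = 183.4 units

183.4 units


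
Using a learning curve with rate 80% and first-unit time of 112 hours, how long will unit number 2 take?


Formula: T_n = T_1 * (learning_rate)^(log2(n)) where learning_rate = rate/100
Doublings = log2(2) = 1
T_n = 112 * 0.8^1
T_n = 112 * 0.8 = 89.6 hours

89.6 hours


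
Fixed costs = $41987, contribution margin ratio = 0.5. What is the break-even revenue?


Formula: BER = Fixed Costs / Contribution Margin Ratio
BER = $41987 / 0.5
BER = $83974.00 (to the nearest cent)

$83974.00


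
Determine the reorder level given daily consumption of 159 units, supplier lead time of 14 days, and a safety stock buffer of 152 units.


Formula: ROP = (Daily Demand * Lead Time) + Safety Stock
Demand during lead time = 159 * 14 = 2226 units
ROP = 2226 + 152 = 2378 units

2378 units


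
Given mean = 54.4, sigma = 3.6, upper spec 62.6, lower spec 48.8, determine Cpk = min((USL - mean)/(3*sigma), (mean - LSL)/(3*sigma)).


Cpu = (62.6 - 54.4) / (3 * 3.6) = 0.76
Cpl = (54.4 - 48.8) / (3 * 3.6) = 0.52
Cpk = min(0.76, 0.52) = 0.52

0.52


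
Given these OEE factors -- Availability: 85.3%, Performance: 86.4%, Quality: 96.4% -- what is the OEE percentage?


Formula: OEE = Availability * Performance * Quality / 10000
A * P = 85.3% * 86.4% / 100 = 73.7%
OEE = 73.7% * 96.4% / 100 = 71.0%

71.0%


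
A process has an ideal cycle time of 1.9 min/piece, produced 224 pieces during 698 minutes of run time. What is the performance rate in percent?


Formula: Performance = (Ideal CT * Total Count) / Run Time * 100
Ideal output time = 1.9 * 224 = 425.6 min
Performance = 425.6 / 698 * 100 = 61.0%

61.0%


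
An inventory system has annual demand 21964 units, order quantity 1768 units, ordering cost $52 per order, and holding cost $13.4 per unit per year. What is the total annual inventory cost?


TC = 21964/1768 * 52 + 1768/2 * 13.4

$12491.60


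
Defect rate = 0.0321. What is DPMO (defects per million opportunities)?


DPMO = defect_rate * 1000000 = 0.0321 * 1000000

32100


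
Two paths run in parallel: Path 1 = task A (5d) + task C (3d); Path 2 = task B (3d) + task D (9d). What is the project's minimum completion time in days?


Path 1 = 5 + 3 = 8 days
Path 2 = 3 + 9 = 12 days
Duration = max(8, 12) = 12 days

12 days


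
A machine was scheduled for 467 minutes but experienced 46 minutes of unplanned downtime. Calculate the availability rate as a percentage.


Formula: Availability = (Planned Time - Downtime) / Planned Time * 100
Uptime = 467 - 46 = 421 min
Availability = 421 / 467 * 100 = 90.1%

90.1%


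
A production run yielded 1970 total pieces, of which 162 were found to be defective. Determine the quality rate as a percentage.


Formula: Quality Rate = Good Pieces / Total Pieces * 100
Good pieces = 1970 - 162 = 1808
QR = 1808 / 1970 * 100 = 91.8%

91.8%


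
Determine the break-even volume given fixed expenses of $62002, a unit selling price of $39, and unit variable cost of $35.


Formula: BEQ = Fixed Costs / (Price - Variable Cost)
Contribution margin = $39 - $35 = $4/unit
BEQ = ceil($62002 / $4/unit) = ceil(15500.5) = 15501 units

15501 units


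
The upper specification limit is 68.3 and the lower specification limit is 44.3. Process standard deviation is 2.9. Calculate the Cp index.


Cp = (68.3 - 44.3) / (6 * 2.9)

1.38


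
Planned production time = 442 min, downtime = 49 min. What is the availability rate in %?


Formula: Availability = (Planned Time - Downtime) / Planned Time * 100
Uptime = 442 - 49 = 393 min
Availability = 393 / 442 * 100 = 88.9%

88.9%


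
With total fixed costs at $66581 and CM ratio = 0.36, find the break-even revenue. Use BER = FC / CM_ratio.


Formula: BER = Fixed Costs / Contribution Margin Ratio
BER = $66581 / 0.36
BER = $184947.22 (to the nearest cent)

$184947.22


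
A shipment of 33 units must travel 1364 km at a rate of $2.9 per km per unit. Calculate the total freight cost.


TC = dist * cost * units = 1364 * 2.9 * 33 = $130534.80

$130534.80


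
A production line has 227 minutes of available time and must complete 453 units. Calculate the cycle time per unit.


Formula: CT = Available Time / Number of Units
CT = 227 min / 453 units
CT = 0.5 min/unit

0.5 min/unit


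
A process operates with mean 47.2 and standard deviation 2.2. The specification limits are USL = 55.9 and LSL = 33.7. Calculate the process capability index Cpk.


Cpu = (55.9 - 47.2) / (3 * 2.2) = 1.32
Cpl = (47.2 - 33.7) / (3 * 2.2) = 2.05
Cpk = min(1.32, 2.05) = 1.32

1.32


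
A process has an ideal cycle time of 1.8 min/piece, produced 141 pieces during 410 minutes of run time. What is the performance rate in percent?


Formula: Performance = (Ideal CT * Total Count) / Run Time * 100
Ideal output time = 1.8 * 141 = 253.8 min
Performance = 253.8 / 410 * 100 = 61.9%

61.9%


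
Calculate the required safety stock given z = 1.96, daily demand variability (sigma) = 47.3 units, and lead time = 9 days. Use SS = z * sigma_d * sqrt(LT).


Formula: SS = z * sigma_d * sqrt(LT)
sqrt(LT) = sqrt(9) = 3.0
SS = 1.96 * 47.3 * 3.0
SS = 278.1 units

278.1 units


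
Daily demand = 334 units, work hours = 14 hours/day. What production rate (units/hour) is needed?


Formula: Production Rate = Daily Demand / Available Hours
Rate = 334 units/day / 14 hours/day
Rate = 23.9 units/hour

23.9 units/hour


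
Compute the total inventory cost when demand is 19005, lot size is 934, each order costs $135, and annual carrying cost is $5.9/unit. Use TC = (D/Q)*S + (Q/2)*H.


TC = 19005/934 * 135 + 934/2 * 5.9

$5502.28


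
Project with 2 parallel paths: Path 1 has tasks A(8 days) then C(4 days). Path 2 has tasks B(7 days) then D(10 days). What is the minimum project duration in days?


Path 1 = 8 + 4 = 12 days
Path 2 = 7 + 10 = 17 days
Duration = max(12, 17) = 17 days

17 days


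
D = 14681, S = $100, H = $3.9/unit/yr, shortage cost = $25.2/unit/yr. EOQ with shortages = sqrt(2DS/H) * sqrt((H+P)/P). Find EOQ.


Formula: EOQ* = sqrt(2DS/H) * sqrt((H+P)/P)
Base EOQ = sqrt(2*14681*100/3.9) = 867.68 units
Correction = sqrt((3.9+25.2)/25.2) = 1.0746
EOQ* = 867.68 * 1.0746 = 932.4 units

932.4 units


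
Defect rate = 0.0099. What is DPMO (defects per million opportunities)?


DPMO = defect_rate * 1000000 = 0.0099 * 1000000

9900


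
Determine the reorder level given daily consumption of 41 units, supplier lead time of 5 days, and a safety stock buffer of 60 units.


Formula: ROP = (Daily Demand * Lead Time) + Safety Stock
Demand during lead time = 41 * 5 = 205 units
ROP = 205 + 60 = 265 units

265 units


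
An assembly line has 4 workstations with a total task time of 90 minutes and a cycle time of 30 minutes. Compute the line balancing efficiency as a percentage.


Formula: Efficiency = Sum of Task Times / (N_stations * CT) * 100
Total station capacity = 4 stations * 30 min = 120 min
Efficiency = 90 / 120 * 100 = 75.0%

75.0%


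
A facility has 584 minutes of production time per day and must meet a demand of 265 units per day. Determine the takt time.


Formula: Takt Time = Available Production Time / Customer Demand
Takt = 584 min/day / 265 units/day
Takt = 2.2 min/unit

2.2 min/unit


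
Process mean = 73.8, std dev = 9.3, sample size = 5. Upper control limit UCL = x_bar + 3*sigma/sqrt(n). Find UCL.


UCL = 73.8 + 3 * 9.3 / sqrt(5)

86.28


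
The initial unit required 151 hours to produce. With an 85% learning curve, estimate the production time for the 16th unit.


Formula: T_n = T_1 * (learning_rate)^(log2(n)) where learning_rate = rate/100
Doublings = log2(16) = 4
T_n = 151 * 0.85^4
T_n = 151 * 0.522 = 78.8 hours

78.8 hours


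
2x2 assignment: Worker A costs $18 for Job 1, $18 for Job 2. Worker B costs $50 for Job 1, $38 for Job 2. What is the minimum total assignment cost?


Option 1: A->1 + B->2 = $18 + $38 = $56
Option 2: A->2 + B->1 = $18 + $50 = $68
Min cost = min($56, $68) = $56

$56


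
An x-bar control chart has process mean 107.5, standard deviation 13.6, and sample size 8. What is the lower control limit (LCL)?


LCL = 107.5 - 3 * 13.6 / sqrt(8)

93.08


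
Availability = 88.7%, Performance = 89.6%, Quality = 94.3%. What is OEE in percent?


Formula: OEE = Availability * Performance * Quality / 10000
A * P = 88.7% * 89.6% / 100 = 79.48%
OEE = 79.48% * 94.3% / 100 = 74.9%

74.9%


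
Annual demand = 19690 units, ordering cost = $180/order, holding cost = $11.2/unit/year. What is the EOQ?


Formula: EOQ = sqrt(2 * D * S / H)
Numerator: 2 * 19690 * 180 = 7088400
2DS/H = 7088400 / 11.2 = 632892.9
EOQ = sqrt(632892.9) = 795.5 units

795.5 units


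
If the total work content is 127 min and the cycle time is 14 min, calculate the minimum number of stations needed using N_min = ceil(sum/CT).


Formula: N_min = ceil(Sum of Task Times / Cycle Time)
N_min = ceil(127 min / 14 min) = ceil(9.0714)
N_min = 10 stations

10


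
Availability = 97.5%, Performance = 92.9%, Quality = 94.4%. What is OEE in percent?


Formula: OEE = Availability * Performance * Quality / 10000
A * P = 97.5% * 92.9% / 100 = 90.58%
OEE = 90.58% * 94.4% / 100 = 85.5%

85.5%


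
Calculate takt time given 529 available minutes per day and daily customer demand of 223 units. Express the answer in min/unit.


Formula: Takt Time = Available Production Time / Customer Demand
Takt = 529 min/day / 223 units/day
Takt = 2.37 min/unit

2.37 min/unit


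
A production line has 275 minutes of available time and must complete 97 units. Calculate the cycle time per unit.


Formula: CT = Available Time / Number of Units
CT = 275 min / 97 units
CT = 2.84 min/unit

2.84 min/unit


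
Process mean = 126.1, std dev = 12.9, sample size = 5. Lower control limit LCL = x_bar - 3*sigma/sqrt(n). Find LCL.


LCL = 126.1 - 3 * 12.9 / sqrt(5)

108.79


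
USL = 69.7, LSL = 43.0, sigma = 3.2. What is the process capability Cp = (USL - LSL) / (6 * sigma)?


Cp = (69.7 - 43.0) / (6 * 3.2)

1.39


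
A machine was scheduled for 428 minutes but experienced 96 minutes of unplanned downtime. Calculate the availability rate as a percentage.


Formula: Availability = (Planned Time - Downtime) / Planned Time * 100
Uptime = 428 - 96 = 332 min
Availability = 332 / 428 * 100 = 77.6%

77.6%


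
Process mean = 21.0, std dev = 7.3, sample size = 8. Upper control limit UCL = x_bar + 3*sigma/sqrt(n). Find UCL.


UCL = 21.0 + 3 * 7.3 / sqrt(8)

28.74


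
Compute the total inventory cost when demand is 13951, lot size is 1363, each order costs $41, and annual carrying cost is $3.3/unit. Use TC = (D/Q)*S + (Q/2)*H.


TC = 13951/1363 * 41 + 1363/2 * 3.3

$2668.61


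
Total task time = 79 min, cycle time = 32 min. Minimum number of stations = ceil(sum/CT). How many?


Formula: N_min = ceil(Sum of Task Times / Cycle Time)
N_min = ceil(79 min / 32 min) = ceil(2.4688)
N_min = 3 stations

3


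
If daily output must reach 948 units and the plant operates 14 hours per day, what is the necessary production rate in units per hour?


Formula: Production Rate = Daily Demand / Available Hours
Rate = 948 units/day / 14 hours/day
Rate = 67.7 units/hour

67.7 units/hour


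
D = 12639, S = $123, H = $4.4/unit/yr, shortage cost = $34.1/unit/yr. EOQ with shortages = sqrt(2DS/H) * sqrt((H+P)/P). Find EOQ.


Formula: EOQ* = sqrt(2DS/H) * sqrt((H+P)/P)
Base EOQ = sqrt(2*12639*123/4.4) = 840.62 units
Correction = sqrt((4.4+34.1)/34.1) = 1.06256
EOQ* = 840.62 * 1.06256 = 893.2 units

893.2 units


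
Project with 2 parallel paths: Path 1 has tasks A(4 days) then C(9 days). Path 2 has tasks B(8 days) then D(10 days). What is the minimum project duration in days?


Path 1 = 4 + 9 = 13 days
Path 2 = 8 + 10 = 18 days
Duration = max(13, 18) = 18 days

18 days


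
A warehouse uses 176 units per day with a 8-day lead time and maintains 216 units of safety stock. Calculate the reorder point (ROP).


Formula: ROP = (Daily Demand * Lead Time) + Safety Stock
Demand during lead time = 176 * 8 = 1408 units
ROP = 1408 + 216 = 1624 units

1624 units


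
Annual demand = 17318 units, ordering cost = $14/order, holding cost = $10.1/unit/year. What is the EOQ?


Formula: EOQ = sqrt(2 * D * S / H)
Numerator: 2 * 17318 * 14 = 484904
2DS/H = 484904 / 10.1 = 48010.3
EOQ = sqrt(48010.3) = 219.1 units

219.1 units


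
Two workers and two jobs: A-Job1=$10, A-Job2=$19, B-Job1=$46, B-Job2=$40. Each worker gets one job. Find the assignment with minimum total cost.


Option 1: A->1 + B->2 = $10 + $40 = $50
Option 2: A->2 + B->1 = $19 + $46 = $65
Min cost = min($50, $65) = $50

$50


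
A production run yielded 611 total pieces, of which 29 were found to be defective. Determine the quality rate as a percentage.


Formula: Quality Rate = Good Pieces / Total Pieces * 100
Good pieces = 611 - 29 = 582
QR = 582 / 611 * 100 = 95.3%

95.3%


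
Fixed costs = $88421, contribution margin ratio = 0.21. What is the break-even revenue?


Formula: BER = Fixed Costs / Contribution Margin Ratio
BER = $88421 / 0.21
BER = $421052.38 (to the nearest cent)

$421052.38


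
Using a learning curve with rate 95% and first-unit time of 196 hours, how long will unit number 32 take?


Formula: T_n = T_1 * (learning_rate)^(log2(n)) where learning_rate = rate/100
Doublings = log2(32) = 5
T_n = 196 * 0.95^5
T_n = 196 * 0.7738 = 151.7 hours

151.7 hours


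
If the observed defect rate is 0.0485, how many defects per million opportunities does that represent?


DPMO = defect_rate * 1000000 = 0.0485 * 1000000

48500


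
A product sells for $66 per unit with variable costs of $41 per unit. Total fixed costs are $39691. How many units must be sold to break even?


Formula: BEQ = Fixed Costs / (Price - Variable Cost)
Contribution margin = $66 - $41 = $25/unit
BEQ = ceil($39691 / $25/unit) = ceil(1587.64) = 1588 units

1588 units


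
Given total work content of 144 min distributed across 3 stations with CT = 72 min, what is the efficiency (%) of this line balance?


Formula: Efficiency = Sum of Task Times / (N_stations * CT) * 100
Total station capacity = 3 stations * 72 min = 216 min
Efficiency = 144 / 216 * 100 = 66.7%

66.7%


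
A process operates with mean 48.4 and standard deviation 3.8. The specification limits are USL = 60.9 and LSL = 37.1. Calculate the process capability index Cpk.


Cpu = (60.9 - 48.4) / (3 * 3.8) = 1.1
Cpl = (48.4 - 37.1) / (3 * 3.8) = 0.99
Cpk = min(1.1, 0.99) = 0.99

0.99


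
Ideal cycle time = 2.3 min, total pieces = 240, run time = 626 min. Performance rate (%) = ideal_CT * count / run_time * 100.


Formula: Performance = (Ideal CT * Total Count) / Run Time * 100
Ideal output time = 2.3 * 240 = 552.0 min
Performance = 552.0 / 626 * 100 = 88.2%

88.2%


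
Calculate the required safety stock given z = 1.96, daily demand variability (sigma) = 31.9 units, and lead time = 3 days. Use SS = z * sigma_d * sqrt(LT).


Formula: SS = z * sigma_d * sqrt(LT)
sqrt(LT) = sqrt(3) = 1.7321
SS = 1.96 * 31.9 * 1.7321
SS = 108.3 units

108.3 units


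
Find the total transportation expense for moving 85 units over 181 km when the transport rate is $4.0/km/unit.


TC = dist * cost * units = 181 * 4.0 * 85 = $61540.00

$61540.00


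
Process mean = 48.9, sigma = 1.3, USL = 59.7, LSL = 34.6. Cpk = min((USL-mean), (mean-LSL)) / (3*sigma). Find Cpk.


Cpu = (59.7 - 48.9) / (3 * 1.3) = 2.77
Cpl = (48.9 - 34.6) / (3 * 1.3) = 3.67
Cpk = min(2.77, 3.67) = 2.77

2.77


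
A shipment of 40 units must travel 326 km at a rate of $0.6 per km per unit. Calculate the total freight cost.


TC = dist * cost * units = 326 * 0.6 * 40 = $7824.00

$7824.00


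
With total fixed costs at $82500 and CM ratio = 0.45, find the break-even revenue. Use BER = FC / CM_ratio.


Formula: BER = Fixed Costs / Contribution Margin Ratio
BER = $82500 / 0.45
BER = $183333.33 (to the nearest cent)

$183333.33


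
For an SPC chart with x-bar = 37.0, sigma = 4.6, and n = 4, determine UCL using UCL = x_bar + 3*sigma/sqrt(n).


UCL = 37.0 + 3 * 4.6 / sqrt(4)

43.9


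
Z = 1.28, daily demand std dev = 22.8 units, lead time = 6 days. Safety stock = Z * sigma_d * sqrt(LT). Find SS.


Formula: SS = z * sigma_d * sqrt(LT)
sqrt(LT) = sqrt(6) = 2.4495
SS = 1.28 * 22.8 * 2.4495
SS = 71.5 units

71.5 units


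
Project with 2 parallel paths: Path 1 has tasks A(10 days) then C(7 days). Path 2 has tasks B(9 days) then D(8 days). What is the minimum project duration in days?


Path 1 = 10 + 7 = 17 days
Path 2 = 9 + 8 = 17 days
Duration = max(17, 17) = 17 days

17 days


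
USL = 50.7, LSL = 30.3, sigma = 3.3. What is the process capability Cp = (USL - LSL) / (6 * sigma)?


Cp = (50.7 - 30.3) / (6 * 3.3)

1.03


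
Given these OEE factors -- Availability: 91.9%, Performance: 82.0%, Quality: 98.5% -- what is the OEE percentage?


Formula: OEE = Availability * Performance * Quality / 10000
A * P = 91.9% * 82.0% / 100 = 75.36%
OEE = 75.36% * 98.5% / 100 = 74.2%

74.2%


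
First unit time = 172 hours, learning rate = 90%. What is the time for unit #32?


Formula: T_n = T_1 * (learning_rate)^(log2(n)) where learning_rate = rate/100
Doublings = log2(32) = 5
T_n = 172 * 0.9^5
T_n = 172 * 0.5905 = 101.6 hours

101.6 hours


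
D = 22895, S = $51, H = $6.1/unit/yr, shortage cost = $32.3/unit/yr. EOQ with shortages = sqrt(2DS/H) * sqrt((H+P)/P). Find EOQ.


Formula: EOQ* = sqrt(2DS/H) * sqrt((H+P)/P)
Base EOQ = sqrt(2*22895*51/6.1) = 618.74 units
Correction = sqrt((6.1+32.3)/32.3) = 1.09035
EOQ* = 618.74 * 1.09035 = 674.6 units

674.6 units


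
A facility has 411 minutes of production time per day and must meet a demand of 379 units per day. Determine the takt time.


Formula: Takt Time = Available Production Time / Customer Demand
Takt = 411 min/day / 379 units/day
Takt = 1.08 min/unit

1.08 min/unit


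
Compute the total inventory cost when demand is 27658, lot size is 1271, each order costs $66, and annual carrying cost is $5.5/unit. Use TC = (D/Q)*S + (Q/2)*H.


TC = 27658/1271 * 66 + 1271/2 * 5.5

$4931.46


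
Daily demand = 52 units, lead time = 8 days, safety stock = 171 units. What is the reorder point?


Formula: ROP = (Daily Demand * Lead Time) + Safety Stock
Demand during lead time = 52 * 8 = 416 units
ROP = 416 + 171 = 587 units

587 units


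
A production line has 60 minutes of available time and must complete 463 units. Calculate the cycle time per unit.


Formula: CT = Available Time / Number of Units
CT = 60 min / 463 units
CT = 0.13 min/unit

0.13 min/unit


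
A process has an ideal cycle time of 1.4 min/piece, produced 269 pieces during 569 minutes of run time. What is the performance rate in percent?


Formula: Performance = (Ideal CT * Total Count) / Run Time * 100
Ideal output time = 1.4 * 269 = 376.6 min
Performance = 376.6 / 569 * 100 = 66.2%

66.2%


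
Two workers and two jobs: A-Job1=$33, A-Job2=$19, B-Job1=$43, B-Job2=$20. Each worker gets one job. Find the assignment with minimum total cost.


Option 1: A->1 + B->2 = $33 + $20 = $53
Option 2: A->2 + B->1 = $19 + $43 = $62
Min cost = min($53, $62) = $53

$53


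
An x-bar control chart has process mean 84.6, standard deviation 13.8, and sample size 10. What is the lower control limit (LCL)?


LCL = 84.6 - 3 * 13.8 / sqrt(10)

71.51


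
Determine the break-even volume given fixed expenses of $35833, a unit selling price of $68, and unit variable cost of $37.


Formula: BEQ = Fixed Costs / (Price - Variable Cost)
Contribution margin = $68 - $37 = $31/unit
BEQ = ceil($35833 / $31/unit) = ceil(1155.9) = 1156 units

1156 units


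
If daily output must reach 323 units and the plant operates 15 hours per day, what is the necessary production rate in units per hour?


Formula: Production Rate = Daily Demand / Available Hours
Rate = 323 units/day / 15 hours/day
Rate = 21.5 units/hour

21.5 units/hour


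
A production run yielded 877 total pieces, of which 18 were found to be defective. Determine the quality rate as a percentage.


Formula: Quality Rate = Good Pieces / Total Pieces * 100
Good pieces = 877 - 18 = 859
QR = 859 / 877 * 100 = 97.9%

97.9%


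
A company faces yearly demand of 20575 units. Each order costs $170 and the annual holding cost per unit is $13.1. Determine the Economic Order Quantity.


Formula: EOQ = sqrt(2 * D * S / H)
Numerator: 2 * 20575 * 170 = 6995500
2DS/H = 6995500 / 13.1 = 534007.6
EOQ = sqrt(534007.6) = 730.8 units

730.8 units


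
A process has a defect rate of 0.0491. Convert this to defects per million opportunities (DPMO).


DPMO = defect_rate * 1000000 = 0.0491 * 1000000

49100


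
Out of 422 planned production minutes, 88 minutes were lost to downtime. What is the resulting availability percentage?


Formula: Availability = (Planned Time - Downtime) / Planned Time * 100
Uptime = 422 - 88 = 334 min
Availability = 334 / 422 * 100 = 79.1%

79.1%


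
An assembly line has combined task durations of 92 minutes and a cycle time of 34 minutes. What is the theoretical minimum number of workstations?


Formula: N_min = ceil(Sum of Task Times / Cycle Time)
N_min = ceil(92 min / 34 min) = ceil(2.7059)
N_min = 3 stations

3


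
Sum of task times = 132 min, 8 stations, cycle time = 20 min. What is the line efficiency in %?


Formula: Efficiency = Sum of Task Times / (N_stations * CT) * 100
Total station capacity = 8 stations * 20 min = 160 min
Efficiency = 132 / 160 * 100 = 82.5%

82.5%


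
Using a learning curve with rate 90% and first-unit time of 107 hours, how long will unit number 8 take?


Formula: T_n = T_1 * (learning_rate)^(log2(n)) where learning_rate = rate/100
Doublings = log2(8) = 3
T_n = 107 * 0.9^3
T_n = 107 * 0.729 = 78.0 hours

78.0 hours


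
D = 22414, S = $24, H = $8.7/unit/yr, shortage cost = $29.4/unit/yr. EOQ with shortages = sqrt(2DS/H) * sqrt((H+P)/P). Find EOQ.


Formula: EOQ* = sqrt(2DS/H) * sqrt((H+P)/P)
Base EOQ = sqrt(2*22414*24/8.7) = 351.66 units
Correction = sqrt((8.7+29.4)/29.4) = 1.13838
EOQ* = 351.66 * 1.13838 = 400.3 units

400.3 units


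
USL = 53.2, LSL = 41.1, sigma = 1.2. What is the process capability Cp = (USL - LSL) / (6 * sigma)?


Cp = (53.2 - 41.1) / (6 * 1.2)

1.68


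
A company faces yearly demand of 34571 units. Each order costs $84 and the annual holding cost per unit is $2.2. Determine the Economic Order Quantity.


Formula: EOQ = sqrt(2 * D * S / H)
Numerator: 2 * 34571 * 84 = 5807928
2DS/H = 5807928 / 2.2 = 2639967.3
EOQ = sqrt(2639967.3) = 1624.8 units

1624.8 units


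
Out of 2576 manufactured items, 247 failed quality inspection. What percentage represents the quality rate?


Formula: Quality Rate = Good Pieces / Total Pieces * 100
Good pieces = 2576 - 247 = 2329
QR = 2329 / 2576 * 100 = 90.4%

90.4%


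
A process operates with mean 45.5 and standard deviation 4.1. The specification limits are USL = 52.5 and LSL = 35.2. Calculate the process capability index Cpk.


Cpu = (52.5 - 45.5) / (3 * 4.1) = 0.57
Cpl = (45.5 - 35.2) / (3 * 4.1) = 0.84
Cpk = min(0.57, 0.84) = 0.57

0.57


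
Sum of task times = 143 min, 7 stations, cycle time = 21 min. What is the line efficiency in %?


Formula: Efficiency = Sum of Task Times / (N_stations * CT) * 100
Total station capacity = 7 stations * 21 min = 147 min
Efficiency = 143 / 147 * 100 = 97.3%

97.3%


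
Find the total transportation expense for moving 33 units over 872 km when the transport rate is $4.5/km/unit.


TC = dist * cost * units = 872 * 4.5 * 33 = $129492.00

$129492.00


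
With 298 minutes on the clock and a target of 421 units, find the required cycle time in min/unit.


Formula: CT = Available Time / Number of Units
CT = 298 min / 421 units
CT = 0.71 min/unit

0.71 min/unit


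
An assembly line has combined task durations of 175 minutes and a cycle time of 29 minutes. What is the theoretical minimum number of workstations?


Formula: N_min = ceil(Sum of Task Times / Cycle Time)
N_min = ceil(175 min / 29 min) = ceil(6.0345)
N_min = 7 stations

7
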